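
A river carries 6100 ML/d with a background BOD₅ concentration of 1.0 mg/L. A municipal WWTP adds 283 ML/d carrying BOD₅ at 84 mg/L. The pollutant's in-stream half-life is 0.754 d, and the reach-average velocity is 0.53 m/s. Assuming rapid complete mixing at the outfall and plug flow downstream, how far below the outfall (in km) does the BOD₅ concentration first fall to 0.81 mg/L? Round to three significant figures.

Mass balance: C = (6100·1.000 + 283.0·84.00) / 6383 = 29870/6383 = 4.680 mg/L.
Half-life 0.754 d → k = ln 2 / 0.754 = 0.9193 d⁻¹.
Set 4.680·exp(−k·t) = 0.81 → t = ln(4.680/0.81)/k = 164900 s = 45.79 h.
Distance = v·t = 0.53·164900 = 87370 m = 87.37 km.

87.4 km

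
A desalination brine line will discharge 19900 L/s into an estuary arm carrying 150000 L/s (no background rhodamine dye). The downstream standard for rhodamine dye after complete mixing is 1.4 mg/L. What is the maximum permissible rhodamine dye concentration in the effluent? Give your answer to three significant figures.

At the limit, (Qr·Cr + Qe·Cₑ)/(Qr + Qe) = 1.4:
Cₑ = (169900·1.4 − 150000·0) / 19900 = 11.95 mg/L.

12.0 mg/L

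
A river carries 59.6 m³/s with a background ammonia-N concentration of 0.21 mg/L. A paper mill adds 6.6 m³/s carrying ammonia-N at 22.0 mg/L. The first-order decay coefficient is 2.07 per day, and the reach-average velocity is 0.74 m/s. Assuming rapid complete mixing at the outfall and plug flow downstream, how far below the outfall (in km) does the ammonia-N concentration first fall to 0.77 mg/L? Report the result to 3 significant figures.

34.9 km

Mass balance: C = (59.60·0.2100 + 6.600·22.00) / 66.20 = 157.7/66.20 = 2.382 mg/L.
Set 2.382·exp(−k·t) = 0.77 → t = ln(2.382/0.77)/k = 47140 s = 13.10 h.
Distance = v·t = 0.74·47140 = 34890 m = 34.89 km.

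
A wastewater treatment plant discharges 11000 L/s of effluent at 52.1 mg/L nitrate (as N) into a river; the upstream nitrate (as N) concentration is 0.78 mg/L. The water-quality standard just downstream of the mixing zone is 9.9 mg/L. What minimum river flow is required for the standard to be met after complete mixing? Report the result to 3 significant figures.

50900 L/s

Set C_mix = 9.9: (Q·0.7800 + 11000·52.10) / (Q + 11000) = 9.9
→ Q = 11000·(52.10 − 9.9)/(9.9 − 0.7800) = 50900 L/s.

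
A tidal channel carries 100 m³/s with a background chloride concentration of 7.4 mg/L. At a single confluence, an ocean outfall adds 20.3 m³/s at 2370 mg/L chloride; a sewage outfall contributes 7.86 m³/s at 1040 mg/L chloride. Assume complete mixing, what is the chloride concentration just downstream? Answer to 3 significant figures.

After mixing, C = (100.0·7.400 + 20.30·2370 + 7.860·1040) / 128.2 = 57030/128.2 = 445.0 mg/L.

445 mg/L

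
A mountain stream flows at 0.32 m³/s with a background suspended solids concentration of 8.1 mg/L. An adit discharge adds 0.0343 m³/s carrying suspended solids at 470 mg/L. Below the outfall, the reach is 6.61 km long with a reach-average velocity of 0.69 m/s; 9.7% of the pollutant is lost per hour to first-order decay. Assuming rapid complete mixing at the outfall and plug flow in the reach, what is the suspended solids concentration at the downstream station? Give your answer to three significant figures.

After mixing, C = (0.3200·8.100 + 0.03430·470.0) / 0.3543 = 18.71/0.3543 = 52.82 mg/L.
Travel time t = 6.61·1000 / 0.69 = 9580 s = 2.661 h.
9.7%/h lost → k = −ln(1 − 0.097) = 0.1020 h⁻¹.
Decay over the reach: 52.82·exp(−kt) = 52.82·0.7622 = 40.26 mg/L.

40.3 mg/L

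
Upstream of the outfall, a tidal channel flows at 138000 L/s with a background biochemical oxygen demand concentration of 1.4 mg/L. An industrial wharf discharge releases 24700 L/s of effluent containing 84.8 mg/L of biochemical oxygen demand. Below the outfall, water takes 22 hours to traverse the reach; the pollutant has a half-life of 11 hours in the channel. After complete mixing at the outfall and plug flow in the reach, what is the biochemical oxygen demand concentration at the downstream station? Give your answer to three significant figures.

Flow-weighted average: C = (138000·1.400 + 24700·84.80) / 162700 = 2288000/162700 = 14.06 mg/L.
Half-life 11 h → k = ln 2 / 11 = 0.06301 h⁻¹ = 1.512 d⁻¹.
Decay over the reach: 14.06·exp(−kt) = 14.06·0.2500 = 3.515 mg/L.

3.52 mg/L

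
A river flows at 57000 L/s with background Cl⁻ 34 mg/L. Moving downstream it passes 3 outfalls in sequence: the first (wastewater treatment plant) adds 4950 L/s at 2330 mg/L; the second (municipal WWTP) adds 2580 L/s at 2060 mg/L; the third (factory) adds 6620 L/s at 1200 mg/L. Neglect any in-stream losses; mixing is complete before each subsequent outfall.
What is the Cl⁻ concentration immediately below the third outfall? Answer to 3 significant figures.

Below outfall 1: Q → 61950 L/s, C = (57000·34.00 + 4950·2330)/61950 = 217.5 mg/L.
Below outfall 2: Q → 64530 L/s, C = (61950·217.5 + 2580·2060)/64530 = 291.1 mg/L.
Below outfall 3: Q → 71150 L/s, C = (64530·291.1 + 6620·1200)/71150 = 375.7 mg/L.

376 mg/L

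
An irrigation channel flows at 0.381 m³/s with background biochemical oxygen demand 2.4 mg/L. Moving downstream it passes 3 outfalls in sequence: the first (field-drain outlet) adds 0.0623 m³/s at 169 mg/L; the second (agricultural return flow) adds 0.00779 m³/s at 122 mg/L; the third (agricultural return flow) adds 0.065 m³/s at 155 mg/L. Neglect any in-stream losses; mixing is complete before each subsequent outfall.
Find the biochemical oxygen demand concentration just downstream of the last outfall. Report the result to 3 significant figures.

Below outfall 1: Q → 0.4433 m³/s, C = (0.3810·2.400 + 0.06230·169.0)/0.4433 = 25.81 mg/L.
Below outfall 2: Q → 0.4511 m³/s, C = (0.4433·25.81 + 0.007790·122.0)/0.4511 = 27.47 mg/L.
Below outfall 3: Q → 0.5161 m³/s, C = (0.4511·27.47 + 0.06500·155.0)/0.5161 = 43.54 mg/L.

43.5 mg/L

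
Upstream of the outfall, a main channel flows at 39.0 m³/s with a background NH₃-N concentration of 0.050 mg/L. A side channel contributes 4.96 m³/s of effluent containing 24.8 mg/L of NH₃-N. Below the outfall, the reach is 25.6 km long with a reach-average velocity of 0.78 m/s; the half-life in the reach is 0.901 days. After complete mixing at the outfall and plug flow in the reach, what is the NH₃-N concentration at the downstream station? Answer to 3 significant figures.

2.12 mg/L

Conservation of mass: C = (39.00·0.05000 + 4.960·24.80) / 43.96 = 125.0/43.96 = 2.843 mg/L.
Travel time t = 25.6·1000 / 0.78 = 32820 s = 9.117 h.
Half-life 0.901 d → k = ln 2 / 0.901 = 0.7693 d⁻¹.
Applying C = C₀e^(−kt): 2.843 × 0.7466 = 2.122 mg/L.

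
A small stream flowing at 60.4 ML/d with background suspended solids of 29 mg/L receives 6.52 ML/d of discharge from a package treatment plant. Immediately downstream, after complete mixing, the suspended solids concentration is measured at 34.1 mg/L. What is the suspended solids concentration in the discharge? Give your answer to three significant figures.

81.3 mg/L

Mass balance: 60.40·29.00 + 6.520·Cₑ = 66.92·34.10
→ Cₑ = (66.92·34.10 − 60.40·29.00) / 6.520 = 81.35 mg/L.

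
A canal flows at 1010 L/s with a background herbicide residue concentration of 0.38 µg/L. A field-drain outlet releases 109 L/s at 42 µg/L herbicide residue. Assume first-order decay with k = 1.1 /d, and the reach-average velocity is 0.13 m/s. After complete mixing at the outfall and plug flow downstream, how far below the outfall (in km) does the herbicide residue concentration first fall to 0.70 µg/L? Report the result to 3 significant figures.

After mixing, C = (1010·0.3800 + 109.0·42.00) / 1119 = 4962/1119 = 4.434 µg/L.
Set 4.434·exp(−k·t) = 0.70 → t = ln(4.434/0.70)/k = 145000 s = 40.28 h.
Distance = v·t = 0.13·145000 = 18850 m = 18.85 km.

18.8 km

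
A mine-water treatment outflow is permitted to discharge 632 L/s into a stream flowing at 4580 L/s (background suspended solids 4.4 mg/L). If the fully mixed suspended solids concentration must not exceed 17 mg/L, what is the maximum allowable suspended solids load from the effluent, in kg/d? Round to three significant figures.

Mass balance at the limit: 4580·4.400 + 632.0·Cₑ = 5212·17 → Cₑ = 108.3 mg/L.
632.0 L/s = 0.6320 m³/s. Load = 0.6320 m³/s × 108.3 g/m³ × 86 400 s/d = 5914 kg/d.

5910 kg/d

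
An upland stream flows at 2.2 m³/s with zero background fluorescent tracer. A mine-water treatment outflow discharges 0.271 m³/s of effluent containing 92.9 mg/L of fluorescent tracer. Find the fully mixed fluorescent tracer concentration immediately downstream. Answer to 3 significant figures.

Conservation of mass: C = (2.200·0 + 0.2710·92.90) / 2.471 = 25.18/2.471 = 10.19 mg/L.

10.2 mg/L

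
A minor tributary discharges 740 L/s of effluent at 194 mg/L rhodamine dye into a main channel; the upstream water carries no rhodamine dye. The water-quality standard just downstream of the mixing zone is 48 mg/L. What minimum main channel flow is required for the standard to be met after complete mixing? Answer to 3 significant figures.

2250 L/s

Set C_mix = 48: (Q·0 + 740.0·194.0) / (Q + 740.0) = 48
→ Q = 740.0·(194.0 − 48)/(48 − 0) = 2251 L/s.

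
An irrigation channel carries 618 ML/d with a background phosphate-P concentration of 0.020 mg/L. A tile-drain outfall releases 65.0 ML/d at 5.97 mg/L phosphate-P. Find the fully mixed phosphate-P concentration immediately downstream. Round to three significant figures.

Conservation of mass: C = (618.0·0.02000 + 65.00·5.970) / 683.0 = 400.4/683.0 = 0.5863 mg/L.

0.586 mg/L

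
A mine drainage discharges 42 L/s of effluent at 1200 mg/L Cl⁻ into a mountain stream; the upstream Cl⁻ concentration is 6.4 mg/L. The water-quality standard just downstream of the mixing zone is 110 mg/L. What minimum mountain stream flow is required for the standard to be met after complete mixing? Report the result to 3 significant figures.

Set C_mix = 110: (Q·6.400 + 42.00·1200) / (Q + 42.00) = 110
→ Q = 42.00·(1200 − 110)/(110 − 6.400) = 441.9 L/s.

442 L/s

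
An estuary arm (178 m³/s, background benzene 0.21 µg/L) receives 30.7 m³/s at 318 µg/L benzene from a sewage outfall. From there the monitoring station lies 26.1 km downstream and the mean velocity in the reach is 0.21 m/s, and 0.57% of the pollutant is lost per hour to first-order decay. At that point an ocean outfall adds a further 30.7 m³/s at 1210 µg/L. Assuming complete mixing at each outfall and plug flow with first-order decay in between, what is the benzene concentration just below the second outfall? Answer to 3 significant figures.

189 µg/L

After mixing, C = (178.0·0.2100 + 30.70·318.0) / 208.7 = 9800/208.7 = 46.96 µg/L; combined flow 208.7 m³/s.
Travel time t = 26.1·1000 / 0.21 = 124300 s = 34.52 h.
0.57%/h lost → k = −ln(1 − 0.0057) = 0.005716 h⁻¹.
After decay, C = 46.96 × e^(−kt) = 46.96 × 0.8209 = 38.55 µg/L.
Second outfall: C = (208.7·38.55 + 30.70·1210)/239.4 = 188.8 µg/L.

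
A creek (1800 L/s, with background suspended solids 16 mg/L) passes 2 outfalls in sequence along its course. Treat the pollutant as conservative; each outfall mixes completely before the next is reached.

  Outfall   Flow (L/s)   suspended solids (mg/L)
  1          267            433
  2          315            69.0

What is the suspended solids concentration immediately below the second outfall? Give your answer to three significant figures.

After outfall 1: Q = 1800 + 267.0 = 2067 L/s; C = (1800·16.00 + 267.0·433.0)/2067 = 69.87 mg/L.
After outfall 2: Q = 2067 + 315.0 = 2382 L/s; C = (2067·69.87 + 315.0·69.00)/2382 = 69.75 mg/L.

69.8 mg/L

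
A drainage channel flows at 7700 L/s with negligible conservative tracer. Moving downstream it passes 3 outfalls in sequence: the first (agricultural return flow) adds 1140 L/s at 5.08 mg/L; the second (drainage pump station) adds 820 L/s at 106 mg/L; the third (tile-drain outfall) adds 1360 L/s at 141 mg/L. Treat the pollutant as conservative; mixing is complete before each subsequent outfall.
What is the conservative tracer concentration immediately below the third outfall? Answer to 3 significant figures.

25.8 mg/L

Below outfall 1: Q → 8840 L/s, C = (7700·0 + 1140·5.080)/8840 = 0.6551 mg/L.
Below outfall 2: Q → 9660 L/s, C = (8840·0.6551 + 820.0·106.0)/9660 = 9.597 mg/L.
Below outfall 3: Q → 11020 L/s, C = (9660·9.597 + 1360·141.0)/11020 = 25.81 mg/L.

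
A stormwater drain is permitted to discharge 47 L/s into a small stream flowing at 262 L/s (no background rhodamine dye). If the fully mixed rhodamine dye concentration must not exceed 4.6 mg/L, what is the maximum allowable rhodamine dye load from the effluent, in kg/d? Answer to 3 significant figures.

123 kg/d

Mass balance at the limit: 262.0·0 + 47.00·Cₑ = 309.0·4.6 → Cₑ = 30.24 mg/L.
47.00 L/s = 0.04700 m³/s. Load = 0.04700 m³/s × 30.24 g/m³ × 86 400 s/d = 122.8 kg/d.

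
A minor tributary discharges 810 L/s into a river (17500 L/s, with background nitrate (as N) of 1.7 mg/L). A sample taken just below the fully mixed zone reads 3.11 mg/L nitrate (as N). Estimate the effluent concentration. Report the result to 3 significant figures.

33.6 mg/L

Mass balance: 17500·1.700 + 810.0·Cₑ = 18310·3.110
→ Cₑ = (18310·3.110 − 17500·1.700) / 810.0 = 33.57 mg/L.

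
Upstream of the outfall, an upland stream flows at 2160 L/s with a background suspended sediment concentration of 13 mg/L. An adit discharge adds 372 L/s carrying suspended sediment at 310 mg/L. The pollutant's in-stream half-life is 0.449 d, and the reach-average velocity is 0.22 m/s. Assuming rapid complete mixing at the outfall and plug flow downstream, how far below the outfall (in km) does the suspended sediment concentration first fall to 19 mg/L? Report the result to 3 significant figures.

13.4 km

Flow-weighted average: C = (2160·13.00 + 372.0·310.0) / 2532 = 143400/2532 = 56.64 mg/L.
Half-life 0.449 d → k = ln 2 / 0.449 = 1.544 d⁻¹.
Set 56.64·exp(−k·t) = 19 → t = ln(56.64/19)/k = 61130 s = 16.98 h.
Distance = v·t = 0.22·61130 = 13450 m = 13.45 km.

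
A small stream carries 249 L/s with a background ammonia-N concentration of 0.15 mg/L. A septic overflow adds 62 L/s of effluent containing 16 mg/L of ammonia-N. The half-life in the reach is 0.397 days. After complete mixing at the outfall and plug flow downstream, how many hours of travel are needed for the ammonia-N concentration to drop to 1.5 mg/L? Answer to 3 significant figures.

10.9 h

Mass balance: C = (249.0·0.1500 + 62.00·16.00) / 311.0 = 1029/311.0 = 3.310 mg/L.
Half-life 0.397 d → k = ln 2 / 0.397 = 1.746 d⁻¹.
3.310·exp(−k·t) = 1.5 → t = ln(3.310/1.5)/k = 39160 s = 10.88 h.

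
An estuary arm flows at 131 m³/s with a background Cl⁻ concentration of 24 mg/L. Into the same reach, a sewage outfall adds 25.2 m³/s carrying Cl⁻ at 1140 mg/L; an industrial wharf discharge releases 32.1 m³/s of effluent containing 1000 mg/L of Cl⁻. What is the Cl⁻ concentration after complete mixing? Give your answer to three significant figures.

340 mg/L

Mass balance: C = (131.0·24.00 + 25.20·1140 + 32.10·1000) / 188.3 = 63970/188.3 = 339.7 mg/L.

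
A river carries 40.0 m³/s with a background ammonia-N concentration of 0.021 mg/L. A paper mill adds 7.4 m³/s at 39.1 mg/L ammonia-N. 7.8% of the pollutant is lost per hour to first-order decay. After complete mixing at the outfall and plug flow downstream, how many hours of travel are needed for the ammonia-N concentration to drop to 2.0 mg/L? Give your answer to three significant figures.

13.8 h

Mixed concentration C = ΣQC/ΣQ = (40.00·0.02100 + 7.400·39.10) / 47.40 = 290.2/47.40 = 6.122 mg/L.
7.8%/h lost → k = −ln(1 − 0.078) = 0.08121 h⁻¹.
6.122·exp(−k·t) = 2.0 → t = ln(6.122/2.0)/k = 49590 s = 13.78 h.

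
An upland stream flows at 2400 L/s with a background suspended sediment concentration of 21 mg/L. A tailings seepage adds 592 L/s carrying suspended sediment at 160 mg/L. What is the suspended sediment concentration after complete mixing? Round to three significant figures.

48.5 mg/L

Conservation of mass: C = (2400·21.00 + 592.0·160.0) / 2992 = 145100/2992 = 48.50 mg/L.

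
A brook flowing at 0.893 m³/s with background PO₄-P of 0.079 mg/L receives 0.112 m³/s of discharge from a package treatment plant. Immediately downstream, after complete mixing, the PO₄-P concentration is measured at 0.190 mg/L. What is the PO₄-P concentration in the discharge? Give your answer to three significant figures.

1.08 mg/L

Mass balance: 0.8930·0.07900 + 0.1120·Cₑ = 1.005·0.1900
→ Cₑ = (1.005·0.1900 − 0.8930·0.07900) / 0.1120 = 1.075 mg/L.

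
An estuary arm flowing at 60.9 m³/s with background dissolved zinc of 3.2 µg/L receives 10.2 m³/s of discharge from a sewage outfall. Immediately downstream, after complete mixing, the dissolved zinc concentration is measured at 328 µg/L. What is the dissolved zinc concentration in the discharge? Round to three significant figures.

2270 µg/L

Mass balance: 60.90·3.200 + 10.20·Cₑ = 71.10·328.0
→ Cₑ = (71.10·328.0 − 60.90·3.200) / 10.20 = 2267 µg/L.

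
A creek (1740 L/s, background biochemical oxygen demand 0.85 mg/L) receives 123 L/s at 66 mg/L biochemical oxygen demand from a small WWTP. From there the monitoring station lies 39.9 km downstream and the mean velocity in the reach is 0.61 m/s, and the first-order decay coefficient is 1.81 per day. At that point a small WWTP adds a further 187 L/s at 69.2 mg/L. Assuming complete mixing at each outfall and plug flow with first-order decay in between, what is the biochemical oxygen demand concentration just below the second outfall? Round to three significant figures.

After mixing, C = (1740·0.8500 + 123.0·66.00) / 1863 = 9597/1863 = 5.151 mg/L; combined flow 1863 L/s.
Travel time t = 39.9·1000 / 0.61 = 65410 s = 18.17 h.
First-order decay: C = 5.151·exp(−k·t) = 5.151·0.2540 = 1.309 mg/L.
At the second outfall, C = (1863·1.309 + 187.0·69.20) / (1863 + 187.0) = 7.502 mg/L.

7.50 mg/L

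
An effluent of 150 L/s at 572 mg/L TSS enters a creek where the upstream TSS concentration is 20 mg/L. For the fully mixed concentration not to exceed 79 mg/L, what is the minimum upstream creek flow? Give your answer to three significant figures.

1250 L/s

Set C_mix = 79: (Q·20.00 + 150.0·572.0) / (Q + 150.0) = 79
→ Q = 150.0·(572.0 − 79)/(79 − 20.00) = 1253 L/s.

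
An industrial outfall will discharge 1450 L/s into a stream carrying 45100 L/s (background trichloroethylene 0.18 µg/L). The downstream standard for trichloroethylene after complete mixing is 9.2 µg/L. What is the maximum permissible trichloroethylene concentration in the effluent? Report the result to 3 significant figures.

At the limit, (Qr·Cr + Qe·Cₑ)/(Qr + Qe) = 9.2:
Cₑ = (46550·9.2 − 45100·0.1800) / 1450 = 289.8 µg/L.

290 µg/L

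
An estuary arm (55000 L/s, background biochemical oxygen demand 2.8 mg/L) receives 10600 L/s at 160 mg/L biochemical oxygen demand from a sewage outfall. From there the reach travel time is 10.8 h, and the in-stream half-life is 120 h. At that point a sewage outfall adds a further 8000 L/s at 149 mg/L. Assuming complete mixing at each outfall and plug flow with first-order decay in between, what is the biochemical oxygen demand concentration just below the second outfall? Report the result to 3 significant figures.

39.8 mg/L

Flow-weighted average: C = (55000·2.800 + 10600·160.0) / 65600 = 1850000/65600 = 28.20 mg/L; combined flow 65600 L/s.
Half-life 120 h → k = ln 2 / 120 = 0.005776 h⁻¹ = 0.1386 d⁻¹.
Decay over the reach: 28.20·exp(−kt) = 28.20·0.9395 = 26.50 mg/L.
At the second outfall, C = (65600·26.50 + 8000·149.0) / (65600 + 8000) = 39.81 mg/L.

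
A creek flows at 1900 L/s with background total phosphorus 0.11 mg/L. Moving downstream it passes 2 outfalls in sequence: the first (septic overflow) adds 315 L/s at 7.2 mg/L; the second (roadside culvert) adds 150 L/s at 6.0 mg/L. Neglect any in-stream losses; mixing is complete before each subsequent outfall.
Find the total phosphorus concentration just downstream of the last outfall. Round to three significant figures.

Outfall 1: combined Q = 2215 L/s; C = (1900·0.1100 + 315.0·7.200)/2215 = 1.118 mg/L.
Outfall 2: combined Q = 2365 L/s; C = (2215·1.118 + 150.0·6.000)/2365 = 1.428 mg/L.

1.43 mg/L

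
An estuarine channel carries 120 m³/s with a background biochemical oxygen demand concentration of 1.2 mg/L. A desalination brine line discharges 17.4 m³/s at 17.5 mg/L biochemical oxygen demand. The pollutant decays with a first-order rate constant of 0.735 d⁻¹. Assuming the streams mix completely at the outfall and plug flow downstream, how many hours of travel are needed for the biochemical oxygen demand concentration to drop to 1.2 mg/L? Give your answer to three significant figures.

32.7 h

Conservation of mass: C = (120.0·1.200 + 17.40·17.50) / 137.4 = 448.5/137.4 = 3.264 mg/L.
3.264·exp(−k·t) = 1.2 → t = ln(3.264/1.2)/k = 117600 s = 32.68 h.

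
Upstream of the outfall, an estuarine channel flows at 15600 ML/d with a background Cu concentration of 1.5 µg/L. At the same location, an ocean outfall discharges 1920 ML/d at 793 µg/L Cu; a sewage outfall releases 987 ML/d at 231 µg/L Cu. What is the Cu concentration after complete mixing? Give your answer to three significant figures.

95.9 µg/L

Conservation of mass: C = (15600·1.500 + 1920·793.0 + 987.0·231.0) / 18510 = 1774000/18510 = 95.85 µg/L.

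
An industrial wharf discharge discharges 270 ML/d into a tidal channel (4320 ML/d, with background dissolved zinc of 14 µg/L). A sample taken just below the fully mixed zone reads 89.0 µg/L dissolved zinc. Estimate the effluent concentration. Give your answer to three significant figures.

1290 µg/L

Mass balance: 4320·14.00 + 270.0·Cₑ = 4590·89.00
→ Cₑ = (4590·89.00 − 4320·14.00) / 270.0 = 1289 µg/L.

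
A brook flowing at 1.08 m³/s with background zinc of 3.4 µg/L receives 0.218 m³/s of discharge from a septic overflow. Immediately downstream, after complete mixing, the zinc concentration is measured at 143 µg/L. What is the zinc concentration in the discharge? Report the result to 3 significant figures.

835 µg/L

Mass balance: 1.080·3.400 + 0.2180·Cₑ = 1.298·143.0
→ Cₑ = (1.298·143.0 − 1.080·3.400) / 0.2180 = 834.6 µg/L.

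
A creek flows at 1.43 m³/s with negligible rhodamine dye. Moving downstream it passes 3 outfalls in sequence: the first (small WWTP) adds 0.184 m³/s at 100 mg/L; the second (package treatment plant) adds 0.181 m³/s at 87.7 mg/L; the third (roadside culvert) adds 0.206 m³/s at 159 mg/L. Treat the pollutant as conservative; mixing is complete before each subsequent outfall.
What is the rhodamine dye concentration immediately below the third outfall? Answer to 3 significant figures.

33.5 mg/L

After outfall 1: Q = 1.430 + 0.1840 = 1.614 m³/s; C = (1.430·0 + 0.1840·100.0)/1.614 = 11.40 mg/L.
After outfall 2: Q = 1.614 + 0.1810 = 1.795 m³/s; C = (1.614·11.40 + 0.1810·87.70)/1.795 = 19.09 mg/L.
After outfall 3: Q = 1.795 + 0.2060 = 2.001 m³/s; C = (1.795·19.09 + 0.2060·159.0)/2.001 = 33.50 mg/L.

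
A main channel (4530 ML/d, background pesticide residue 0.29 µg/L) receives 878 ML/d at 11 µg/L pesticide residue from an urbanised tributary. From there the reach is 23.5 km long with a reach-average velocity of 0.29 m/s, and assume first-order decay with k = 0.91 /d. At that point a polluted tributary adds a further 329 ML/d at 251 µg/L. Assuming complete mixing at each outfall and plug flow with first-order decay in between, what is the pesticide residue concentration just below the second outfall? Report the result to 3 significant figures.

15.2 µg/L

Mixed concentration C = ΣQC/ΣQ = (4530·0.2900 + 878.0·11.00) / 5408 = 10970/5408 = 2.029 µg/L; combined flow 5408 ML/d.
Travel time t = 23.5·1000 / 0.29 = 81030 s = 22.51 h.
First-order decay: C = 2.029·exp(−k·t) = 2.029·0.4259 = 0.8641 µg/L.
At the second outfall, C = (5408·0.8641 + 329.0·251.0) / (5408 + 329.0) = 15.21 µg/L.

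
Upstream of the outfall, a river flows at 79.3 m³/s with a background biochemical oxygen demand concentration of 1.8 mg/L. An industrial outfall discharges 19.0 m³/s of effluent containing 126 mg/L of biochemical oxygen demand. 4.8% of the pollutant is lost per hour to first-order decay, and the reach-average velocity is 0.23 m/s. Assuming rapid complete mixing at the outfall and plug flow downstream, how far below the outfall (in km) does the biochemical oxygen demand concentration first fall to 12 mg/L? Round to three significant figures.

12.9 km

After mixing, C = (79.30·1.800 + 19.00·126.0) / 98.30 = 2537/98.30 = 25.81 mg/L.
4.8%/h lost → k = −ln(1 − 0.048) = 0.04919 h⁻¹.
Set 25.81·exp(−k·t) = 12 → t = ln(25.81/12)/k = 56040 s = 15.57 h.
Distance = v·t = 0.23·56040 = 12890 m = 12.89 km.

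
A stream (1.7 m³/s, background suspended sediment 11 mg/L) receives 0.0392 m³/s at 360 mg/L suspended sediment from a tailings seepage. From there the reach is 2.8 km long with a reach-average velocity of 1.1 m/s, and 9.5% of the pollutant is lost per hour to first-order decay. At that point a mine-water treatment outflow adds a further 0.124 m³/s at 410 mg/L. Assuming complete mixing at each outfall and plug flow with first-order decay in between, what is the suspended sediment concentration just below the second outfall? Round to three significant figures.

Mass balance: C = (1.700·11.00 + 0.03920·360.0) / 1.739 = 32.81/1.739 = 18.87 mg/L; combined flow 1.739 m³/s.
Travel time t = 2.8·1000 / 1.1 = 2545 s = 0.7071 h.
9.5%/h lost → k = −ln(1 − 0.095) = 0.09982 h⁻¹.
First-order decay: C = 18.87·exp(−k·t) = 18.87·0.9319 = 17.58 mg/L.
At the second outfall, C = (1.739·17.58 + 0.1240·410.0) / (1.739 + 0.1240) = 43.70 mg/L.

43.7 mg/L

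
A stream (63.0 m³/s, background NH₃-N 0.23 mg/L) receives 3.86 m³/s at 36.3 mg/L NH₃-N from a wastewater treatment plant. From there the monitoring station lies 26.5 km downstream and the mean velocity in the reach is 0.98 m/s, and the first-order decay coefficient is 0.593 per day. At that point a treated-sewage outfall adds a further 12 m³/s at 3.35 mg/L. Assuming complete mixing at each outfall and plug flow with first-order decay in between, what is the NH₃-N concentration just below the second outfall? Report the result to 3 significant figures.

2.14 mg/L

Mass balance: C = (63.00·0.2300 + 3.860·36.30) / 66.86 = 154.6/66.86 = 2.312 mg/L; combined flow 66.86 m³/s.
Travel time t = 26.5·1000 / 0.98 = 27040 s = 7.511 h.
Applying C = C₀e^(−kt): 2.312 × 0.8306 = 1.921 mg/L.
At the second outfall, C = (66.86·1.921 + 12.00·3.350) / (66.86 + 12.00) = 2.138 mg/L.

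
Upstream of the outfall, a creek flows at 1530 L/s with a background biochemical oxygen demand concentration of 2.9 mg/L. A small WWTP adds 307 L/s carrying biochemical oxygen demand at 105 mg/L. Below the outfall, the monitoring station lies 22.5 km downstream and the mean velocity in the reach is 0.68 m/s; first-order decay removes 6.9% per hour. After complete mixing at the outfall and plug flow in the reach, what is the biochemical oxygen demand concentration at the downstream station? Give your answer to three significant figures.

10.3 mg/L

Conservation of mass: C = (1530·2.900 + 307.0·105.0) / 1837 = 36670/1837 = 19.96 mg/L.
Travel time t = 22.5·1000 / 0.68 = 33090 s = 9.191 h.
6.9%/h lost → k = −ln(1 − 0.069) = 0.07150 h⁻¹.
First-order decay: C = 19.96·exp(−k·t) = 19.96·0.5183 = 10.35 mg/L.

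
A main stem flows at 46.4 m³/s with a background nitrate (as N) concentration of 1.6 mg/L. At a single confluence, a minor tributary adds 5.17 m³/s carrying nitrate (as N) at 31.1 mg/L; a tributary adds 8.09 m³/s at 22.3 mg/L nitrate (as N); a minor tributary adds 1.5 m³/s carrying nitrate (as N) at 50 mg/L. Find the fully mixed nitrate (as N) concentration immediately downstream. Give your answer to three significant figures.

Flow-weighted average: C = (46.40·1.600 + 5.170·31.10 + 8.090·22.30 + 1.500·50.00) / 61.16 = 490.4/61.16 = 8.019 mg/L.

8.02 mg/L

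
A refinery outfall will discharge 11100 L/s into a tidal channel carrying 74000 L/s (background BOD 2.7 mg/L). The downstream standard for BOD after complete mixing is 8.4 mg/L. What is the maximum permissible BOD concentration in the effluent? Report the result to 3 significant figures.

46.4 mg/L

At the limit, (Qr·Cr + Qe·Cₑ)/(Qr + Qe) = 8.4:
Cₑ = (85100·8.4 − 74000·2.700) / 11100 = 46.40 mg/L.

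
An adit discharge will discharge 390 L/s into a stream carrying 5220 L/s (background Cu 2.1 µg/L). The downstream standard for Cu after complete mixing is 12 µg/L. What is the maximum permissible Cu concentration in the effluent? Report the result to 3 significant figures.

At the limit, (Qr·Cr + Qe·Cₑ)/(Qr + Qe) = 12:
Cₑ = (5610·12 − 5220·2.100) / 390.0 = 144.5 µg/L.

145 µg/L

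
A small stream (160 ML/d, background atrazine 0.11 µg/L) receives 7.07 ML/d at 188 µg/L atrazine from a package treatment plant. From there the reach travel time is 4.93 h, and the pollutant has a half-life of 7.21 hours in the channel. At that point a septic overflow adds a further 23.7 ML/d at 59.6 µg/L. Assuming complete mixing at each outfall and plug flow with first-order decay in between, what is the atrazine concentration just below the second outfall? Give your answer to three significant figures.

Mixed concentration C = ΣQC/ΣQ = (160.0·0.1100 + 7.070·188.0) / 167.1 = 1347/167.1 = 8.061 µg/L; combined flow 167.1 ML/d.
Half-life 7.21 h → k = ln 2 / 7.21 = 0.09614 h⁻¹ = 2.307 d⁻¹.
Decay over the reach: 8.061·exp(−kt) = 8.061·0.6225 = 5.018 µg/L.
At the second outfall, C = (167.1·5.018 + 23.70·59.60) / (167.1 + 23.70) = 11.80 µg/L.

11.8 µg/L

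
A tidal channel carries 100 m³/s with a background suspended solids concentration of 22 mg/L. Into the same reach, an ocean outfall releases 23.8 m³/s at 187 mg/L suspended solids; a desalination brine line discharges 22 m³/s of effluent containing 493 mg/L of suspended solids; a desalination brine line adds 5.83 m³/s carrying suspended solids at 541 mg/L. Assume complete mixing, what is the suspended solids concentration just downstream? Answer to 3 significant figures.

Flow-weighted average: C = (100.0·22.00 + 23.80·187.0 + 22.00·493.0 + 5.830·541.0) / 151.6 = 20650/151.6 = 136.2 mg/L.

136 mg/L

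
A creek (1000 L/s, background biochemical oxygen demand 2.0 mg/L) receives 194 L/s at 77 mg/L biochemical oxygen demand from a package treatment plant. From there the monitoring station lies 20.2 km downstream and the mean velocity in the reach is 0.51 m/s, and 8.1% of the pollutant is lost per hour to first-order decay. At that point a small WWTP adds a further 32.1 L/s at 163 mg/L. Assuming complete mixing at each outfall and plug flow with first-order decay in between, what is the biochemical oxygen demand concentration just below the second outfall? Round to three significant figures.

Mass balance: C = (1000·2.000 + 194.0·77.00) / 1194 = 16940/1194 = 14.19 mg/L; combined flow 1194 L/s.
Travel time t = 20.2·1000 / 0.51 = 39610 s = 11.00 h.
8.1%/h lost → k = −ln(1 − 0.081) = 0.08447 h⁻¹.
Applying C = C₀e^(−kt): 14.19 × 0.3948 = 5.601 mg/L.
At the second outfall, C = (1194·5.601 + 32.10·163.0) / (1194 + 32.10) = 9.722 mg/L.

9.72 mg/L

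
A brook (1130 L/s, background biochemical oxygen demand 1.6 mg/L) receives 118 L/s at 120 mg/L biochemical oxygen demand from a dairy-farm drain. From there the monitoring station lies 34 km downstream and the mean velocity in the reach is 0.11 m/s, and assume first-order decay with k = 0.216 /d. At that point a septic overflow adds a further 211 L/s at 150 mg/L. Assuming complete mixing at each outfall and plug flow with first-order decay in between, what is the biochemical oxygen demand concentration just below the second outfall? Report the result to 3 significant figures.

Flow-weighted average: C = (1130·1.600 + 118.0·120.0) / 1248 = 15970/1248 = 12.79 mg/L; combined flow 1248 L/s.
Travel time t = 34·1000 / 0.11 = 309100 s = 85.86 h.
Applying C = C₀e^(−kt): 12.79 × 0.4618 = 5.908 mg/L.
At the second outfall, C = (1248·5.908 + 211.0·150.0) / (1248 + 211.0) = 26.75 mg/L.

26.7 mg/L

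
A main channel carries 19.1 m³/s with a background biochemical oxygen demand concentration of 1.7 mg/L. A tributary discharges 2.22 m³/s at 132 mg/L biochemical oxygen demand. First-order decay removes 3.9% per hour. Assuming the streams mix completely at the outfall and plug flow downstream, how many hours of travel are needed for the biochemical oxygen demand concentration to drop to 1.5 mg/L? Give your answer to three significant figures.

58.3 h

Flow-weighted average: C = (19.10·1.700 + 2.220·132.0) / 21.32 = 325.5/21.32 = 15.27 mg/L.
3.9%/h lost → k = −ln(1 − 0.039) = 0.03978 h⁻¹.
15.27·exp(−k·t) = 1.5 → t = ln(15.27/1.5)/k = 210000 s = 58.33 h.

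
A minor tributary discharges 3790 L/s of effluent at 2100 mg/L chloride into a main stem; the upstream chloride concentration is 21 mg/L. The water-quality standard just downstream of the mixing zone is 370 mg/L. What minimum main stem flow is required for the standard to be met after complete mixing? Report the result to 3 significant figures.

18800 L/s

Set C_mix = 370: (Q·21.00 + 3790·2100) / (Q + 3790) = 370
→ Q = 3790·(2100 − 370)/(370 − 21.00) = 18790 L/s.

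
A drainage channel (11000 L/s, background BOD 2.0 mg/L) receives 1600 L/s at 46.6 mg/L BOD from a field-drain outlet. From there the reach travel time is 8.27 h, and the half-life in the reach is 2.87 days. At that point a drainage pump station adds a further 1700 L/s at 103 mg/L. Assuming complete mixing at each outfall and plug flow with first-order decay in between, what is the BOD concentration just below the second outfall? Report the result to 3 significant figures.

18.5 mg/L

Conservation of mass: C = (11000·2.000 + 1600·46.60) / 12600 = 96560/12600 = 7.663 mg/L; combined flow 12600 L/s.
Half-life 2.87 d → k = ln 2 / 2.87 = 0.2415 d⁻¹.
After decay, C = 7.663 × e^(−kt) = 7.663 × 0.9201 = 7.052 mg/L.
At the second outfall, C = (12600·7.052 + 1700·103.0) / (12600 + 1700) = 18.46 mg/L.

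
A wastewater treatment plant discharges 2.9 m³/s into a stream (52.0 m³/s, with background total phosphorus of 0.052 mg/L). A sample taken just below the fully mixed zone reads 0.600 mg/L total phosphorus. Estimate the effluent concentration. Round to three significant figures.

10.4 mg/L

Mass balance: 52.00·0.05200 + 2.900·Cₑ = 54.90·0.6000
→ Cₑ = (54.90·0.6000 − 52.00·0.05200) / 2.900 = 10.43 mg/L.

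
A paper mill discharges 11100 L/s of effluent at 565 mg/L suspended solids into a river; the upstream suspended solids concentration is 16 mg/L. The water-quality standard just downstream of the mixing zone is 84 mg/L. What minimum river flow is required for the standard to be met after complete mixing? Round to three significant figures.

Set C_mix = 84: (Q·16.00 + 11100·565.0) / (Q + 11100) = 84
→ Q = 11100·(565.0 − 84)/(84 − 16.00) = 78520 L/s.

78500 L/s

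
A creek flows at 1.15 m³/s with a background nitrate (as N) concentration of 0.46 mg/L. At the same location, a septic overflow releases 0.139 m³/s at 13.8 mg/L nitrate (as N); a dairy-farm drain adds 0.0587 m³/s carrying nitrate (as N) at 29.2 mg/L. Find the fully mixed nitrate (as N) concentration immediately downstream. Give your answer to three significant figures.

Flow-weighted average: C = (1.150·0.4600 + 0.1390·13.80 + 0.05870·29.20) / 1.348 = 4.161/1.348 = 3.088 mg/L.

3.09 mg/L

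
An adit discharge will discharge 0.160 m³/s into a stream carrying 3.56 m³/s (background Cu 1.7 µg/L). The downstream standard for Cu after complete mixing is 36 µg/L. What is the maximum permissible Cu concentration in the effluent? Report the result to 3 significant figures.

799 µg/L

At the limit, (Qr·Cr + Qe·Cₑ)/(Qr + Qe) = 36:
Cₑ = (3.720·36 − 3.560·1.700) / 0.1600 = 799.2 µg/L.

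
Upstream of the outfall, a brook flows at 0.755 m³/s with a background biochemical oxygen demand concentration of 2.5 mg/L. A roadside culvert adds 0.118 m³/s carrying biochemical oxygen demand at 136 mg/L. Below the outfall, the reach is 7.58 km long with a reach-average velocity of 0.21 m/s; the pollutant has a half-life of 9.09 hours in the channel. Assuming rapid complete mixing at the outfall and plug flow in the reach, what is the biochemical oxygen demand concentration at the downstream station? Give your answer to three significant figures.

9.56 mg/L

Mass balance: C = (0.7550·2.500 + 0.1180·136.0) / 0.8730 = 17.94/0.8730 = 20.54 mg/L.
Travel time t = 7.58·1000 / 0.21 = 36100 s = 10.03 h.
Half-life 9.09 h → k = ln 2 / 9.09 = 0.07625 h⁻¹ = 1.830 d⁻¹.
First-order decay: C = 20.54·exp(−k·t) = 20.54·0.4655 = 9.564 mg/L.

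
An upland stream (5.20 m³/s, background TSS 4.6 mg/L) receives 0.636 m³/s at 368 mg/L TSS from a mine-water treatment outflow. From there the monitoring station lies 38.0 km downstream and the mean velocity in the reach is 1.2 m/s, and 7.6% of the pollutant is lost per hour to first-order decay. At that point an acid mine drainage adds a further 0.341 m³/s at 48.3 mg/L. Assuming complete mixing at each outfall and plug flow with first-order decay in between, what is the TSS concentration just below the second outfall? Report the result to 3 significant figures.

Flow-weighted average: C = (5.200·4.600 + 0.6360·368.0) / 5.836 = 258.0/5.836 = 44.20 mg/L; combined flow 5.836 m³/s.
Travel time t = 38.0·1000 / 1.2 = 31670 s = 8.796 h.
7.6%/h lost → k = −ln(1 − 0.076) = 0.07904 h⁻¹.
After decay, C = 44.20 × e^(−kt) = 44.20 × 0.4989 = 22.05 mg/L.
Second outfall: C = (5.836·22.05 + 0.3410·48.30)/6.177 = 23.50 mg/L.

23.5 mg/L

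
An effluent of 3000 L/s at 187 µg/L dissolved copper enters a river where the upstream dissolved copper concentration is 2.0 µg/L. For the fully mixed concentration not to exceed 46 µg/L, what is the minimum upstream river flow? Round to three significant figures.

Set C_mix = 46: (Q·2.000 + 3000·187.0) / (Q + 3000) = 46
→ Q = 3000·(187.0 − 46)/(46 − 2.000) = 9614 L/s.

9610 L/s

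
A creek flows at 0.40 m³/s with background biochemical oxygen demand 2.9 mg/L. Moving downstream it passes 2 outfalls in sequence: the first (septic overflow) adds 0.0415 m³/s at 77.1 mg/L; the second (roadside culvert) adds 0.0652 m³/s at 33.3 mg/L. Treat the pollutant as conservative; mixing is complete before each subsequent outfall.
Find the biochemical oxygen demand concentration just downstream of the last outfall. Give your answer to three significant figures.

12.9 mg/L

Below outfall 1: Q → 0.4415 m³/s, C = (0.4000·2.900 + 0.04150·77.10)/0.4415 = 9.875 mg/L.
Below outfall 2: Q → 0.5067 m³/s, C = (0.4415·9.875 + 0.06520·33.30)/0.5067 = 12.89 mg/L.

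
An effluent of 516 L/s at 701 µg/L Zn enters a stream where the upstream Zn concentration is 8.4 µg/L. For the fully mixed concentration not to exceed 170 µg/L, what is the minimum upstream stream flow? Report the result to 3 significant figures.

Set C_mix = 170: (Q·8.400 + 516.0·701.0) / (Q + 516.0) = 170
→ Q = 516.0·(701.0 − 170)/(170 − 8.400) = 1696 L/s.

1700 L/s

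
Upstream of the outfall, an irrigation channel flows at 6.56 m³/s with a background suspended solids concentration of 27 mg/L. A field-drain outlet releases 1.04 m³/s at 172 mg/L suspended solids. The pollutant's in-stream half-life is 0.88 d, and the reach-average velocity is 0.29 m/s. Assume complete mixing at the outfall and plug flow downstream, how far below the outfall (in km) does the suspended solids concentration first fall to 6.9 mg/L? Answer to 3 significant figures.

60.9 km

Mass balance: C = (6.560·27.00 + 1.040·172.0) / 7.600 = 356.0/7.600 = 46.84 mg/L.
Half-life 0.88 d → k = ln 2 / 0.88 = 0.7877 d⁻¹.
Set 46.84·exp(−k·t) = 6.9 → t = ln(46.84/6.9)/k = 210100 s = 58.36 h.
Distance = v·t = 0.29·210100 = 60930 m = 60.93 km.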